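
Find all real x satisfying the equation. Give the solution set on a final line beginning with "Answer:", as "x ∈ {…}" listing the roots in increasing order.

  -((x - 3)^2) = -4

Step 1. [-((x - 3)^2) = -4] LHS negated; negate both sides. So neg: (x - 3)^2 = 4.
Step 2. [(x - 3)^2 = 4] LHS squared, RHS 4 ≥ 0: apply √ (±) ⇒ sqrt: x - 3 = 2 or -2.
Step 3. [x - 3 = 2 or -2] peel the -3: add 3 from each side, so sub: x = 5 or 1.

Answer: x ∈ {1, 5}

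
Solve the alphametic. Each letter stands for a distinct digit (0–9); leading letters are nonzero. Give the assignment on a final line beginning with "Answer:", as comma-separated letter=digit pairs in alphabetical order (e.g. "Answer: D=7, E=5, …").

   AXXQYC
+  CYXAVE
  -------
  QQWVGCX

Step 1. [col 1: C + E ≡ X (mod 10)] X=5 is one option consistent with column 1 (C + E ≡ X (mod 10), carry-in 0) — take it, so X=5.
Step 2. [Q] the sum has 7 digits but both addends have 6; that extra leading digit Q is the final carry, namely 1. So Q=1.
Step 3. [col 1: C + E ≡ X (mod 10)] no forcing yet in column 1 (carry-in 0); E=8 is free and consistent — try it. So E=8.
Step 4. [col 1: C + E ≡ X (mod 10)] in column 1 we have C+E≡X with carry-in 0; given E=8, X=5 and digits 1,5,8 already taken and all letters distinct, that pins C to 7 ⇒ C=7.
Step 5. [col 2: Y + V ≡ C (mod 10)] Y=6 is one option consistent with column 2 (Y + V ≡ C (mod 10), carry-in 1) — take it ⇒ Y=6.
Step 6. [col 2: Y + V ≡ C (mod 10)] from column 2 (Y=6, C=7, carry-in 1, digits 1,5,6,7,8 already taken and all letters distinct): V must equal 0. So V=0.
Step 7. [col 3: Q + A ≡ G (mod 10)] several values work for A in column 3 (Q + A ≡ G (mod 10), carry-in 0); try A=3. So A=3.
Step 8. [col 3: Q + A ≡ G (mod 10)] in column 3 we have Q+A≡G with carry-in 0; given Q=1, A=3 and digits 0,1,3,5,6,7,8 already taken and all letters distinct, that pins G to 4. So G=4.
Step 9. [col 5: X + Y ≡ W (mod 10)] in column 5 we have X+Y≡W with carry-in 1; given X=5, Y=6 and digits 0,1,3,4,5,6,7,8 already taken and all letters distinct, that pins W to 2. So W=2.

Answer: A=3, C=7, E=8, G=4, Q=1, V=0, W=2, X=5, Y=6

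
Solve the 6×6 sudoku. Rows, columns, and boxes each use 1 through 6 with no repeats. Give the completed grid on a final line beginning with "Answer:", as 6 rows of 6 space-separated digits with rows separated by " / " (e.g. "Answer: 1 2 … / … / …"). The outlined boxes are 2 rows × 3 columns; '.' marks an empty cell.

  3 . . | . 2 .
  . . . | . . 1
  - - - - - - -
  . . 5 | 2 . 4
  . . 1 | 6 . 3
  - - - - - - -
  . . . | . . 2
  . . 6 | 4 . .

Step 1. [r5c4∈{1,3,5}] in col 4, 1 fits only at r5c4. So r5c4=1.
Step 2. [r2c5∈{3,4,5,6}] across col 5, 4 lands solely at r2c5, so r2c5=4.
Step 3. [r6c6∈{5}] only 5 remains possible at r6c6. So r6c6=5.
Step 4. [r5c3∈{3,4}] across col 3, 3 lands solely at r5c3, so r5c3=3.
Step 5. [r1c2∈{1,4,5,6}] across row 1, 1 lands solely at r1c2. So r1c2=1.
Step 6. [r6c2∈{2}] nothing but 2 survives at r6c2. So r6c2=2.
Step 7. [r4c2∈{4}] r4c2's peers cover all but 4 ⇒ r4c2=4.
Step 8. [r3c1∈{6}] r3c1 is down to just 6. So r3c1=6.
Step 9. [r5c2∈{5}] r5c2 has the single candidate 5 ⇒ r5c2=5.
Step 10. [r2c1∈{2,5}] 5 has one home in col 1: r2c1, so r2c1=5.
Step 11. [r1c4∈{5}] nothing but 5 survives at r1c4. So r1c4=5.
Step 12. [r6c5∈{3}] r6c5 is down to just 3. So r6c5=3.
Step 13. [r3c2∈{3}] r3c2's peers cover all but 3. So r3c2=3.
Step 14. [r4c5∈{5}] r4c5 has the single candidate 5. So r4c5=5.
Step 15. [r1c3∈{4}] r1c3's peers cover all but 4. So r1c3=4.
Step 16. [r3c5∈{1}] nothing but 1 survives at r3c5, so r3c5=1.
Step 17. [r5c1∈{4}] r5c1's peers cover all but 4. So r5c1=4.
Step 18. [r6c1∈{1}] r6c1 has the single candidate 1. So r6c1=1.
Step 19. [r4c1∈{2}] only 2 remains possible at r4c1, so r4c1=2.
Step 20. [r2c2∈{6}] r2c2 is down to just 6. So r2c2=6.
Step 21. [r5c5∈{6}] r5c5 is down to just 6. So r5c5=6.
Step 22. [r2c3∈{2}] nothing but 2 survives at r2c3 ⇒ r2c3=2.
Step 23. [r2c4∈{3}] r2c4's peers cover all but 3. So r2c4=3.
Step 24. [r1c6∈{6}] only 6 remains possible at r1c6, so r1c6=6.

Answer: 3 1 4 5 2 6 / 5 6 2 3 4 1 / 6 3 5 2 1 4 / 2 4 1 6 5 3 / 4 5 3 1 6 2 / 1 2 6 4 3 5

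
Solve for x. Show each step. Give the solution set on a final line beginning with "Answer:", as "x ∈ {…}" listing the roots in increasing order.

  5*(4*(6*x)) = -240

Step 1. [5*(4*(6*x)) = -240] 5 out front; divide by 5 ⇒ div: 4*(6*x) = -48.
Step 2. [4*(6*x) = -48] divide by the outer 4 ⇒ div: 6*x = -12.
Step 3. [6*x = -12] 6·(inner) — divide through by 6 ⇒ div: x = -2.

Answer: x ∈ {-2}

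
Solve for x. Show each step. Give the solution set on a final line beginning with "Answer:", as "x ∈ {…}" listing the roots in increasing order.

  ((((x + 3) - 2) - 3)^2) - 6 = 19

Step 1. [((((x + 3) - 2) - 3)^2) - 6 = 19] peel the -6: add 6 from each side. So sub: (((x + 3) - 2) - 3)^2 = 25.
Step 2. [(((x + 3) - 2) - 3)^2 = 25] LHS squared, RHS 25 ≥ 0: apply √ (±), so sqrt: ((x + 3) - 2) - 3 = 5 or -5.
Step 3. [((x + 3) - 2) - 3 = 5 or -5] -3 is outermost — add 3 both sides ⇒ sub: (x + 3) - 2 = 8 or -2.
Step 4. [(x + 3) - 2 = 8 or -2] peel the -2: add 2 from each side. So sub: x + 3 = 10 or 0.
Step 5. [x + 3 = 10 or 0] 3 comes off first (subtract 3). So sub: x = 7 or -3.

Answer: x ∈ {-3, 7}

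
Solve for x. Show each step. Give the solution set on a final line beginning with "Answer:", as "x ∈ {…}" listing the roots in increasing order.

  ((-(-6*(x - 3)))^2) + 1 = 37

Step 1. [((-(-6*(x - 3)))^2) + 1 = 37] subtract 1: x sits inside (… + 1). So sub: (-(-6*(x - 3)))^2 = 36.
Step 2. [(-(-6*(x - 3)))^2 = 36] LHS squared, RHS 36 ≥ 0: apply √ (±), so sqrt: -(-6*(x - 3)) = 6 or -6.
Step 3. [-(-6*(x - 3)) = 6 or -6] LHS negated; negate both sides ⇒ neg: -6*(x - 3) = -6 or 6.
Step 4. [-6*(x - 3) = -6 or 6] divide by the outer -6. So div: x - 3 = 1 or -1.
Step 5. [x - 3 = 1 or -1] -3 is outermost — add 3 both sides, so sub: x = 4 or 2.

Answer: x ∈ {2, 4}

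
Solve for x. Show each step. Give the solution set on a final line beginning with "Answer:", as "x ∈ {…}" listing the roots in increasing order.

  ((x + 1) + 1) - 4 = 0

Step 1. [((x + 1) + 1) - 4 = 0] 4 comes off first (add 4), so sub: (x + 1) + 1 = 4.
Step 2. [(x + 1) + 1 = 4] +1 is outermost — subtract 1 both sides. So sub: x + 1 = 3.
Step 3. [x + 1 = 3] peel the +1: subtract 1 from each side. So sub: x = 2.

Answer: x ∈ {2}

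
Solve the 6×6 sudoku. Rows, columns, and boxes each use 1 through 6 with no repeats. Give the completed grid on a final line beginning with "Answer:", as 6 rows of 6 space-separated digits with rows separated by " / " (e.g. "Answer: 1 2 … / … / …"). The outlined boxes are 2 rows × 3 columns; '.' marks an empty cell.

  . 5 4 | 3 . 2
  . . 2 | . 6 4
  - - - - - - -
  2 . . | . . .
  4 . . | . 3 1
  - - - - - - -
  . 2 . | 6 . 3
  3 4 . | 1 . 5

Step 1. [r3c5∈{4,5}] in col 5, 5 fits only at r3c5. So r3c5=5.
Step 2. [r2c1∈{1}] r2c1 is down to just 1 ⇒ r2c1=1.
Step 3. [r4c2∈{6}] r4c2 has the single candidate 6, so r4c2=6.
Step 4. [r3c2∈{1,3}] r3c2 is the only open cell in col 2 admitting 1 ⇒ r3c2=1.
Step 5. [r5c1∈{5}] only 5 remains possible at r5c1. So r5c1=5.
Step 6. [r6c5∈{2}] nothing but 2 survives at r6c5 ⇒ r6c5=2.
Step 7. [r5c5∈{4}] nothing but 4 survives at r5c5. So r5c5=4.
Step 8. [r4c3∈{5}] nothing but 5 survives at r4c3, so r4c3=5.
Step 9. [r2c4∈{5}] nothing but 5 survives at r2c4, so r2c4=5.
Step 10. [r1c1∈{6}] r1c1 has the single candidate 6, so r1c1=6.
Step 11. [r1c5∈{1}] r1c5's peers cover all but 1 ⇒ r1c5=1.
Step 12. [r6c3∈{6}] r6c3 has the single candidate 6, so r6c3=6.
Step 13. [r2c2∈{3}] r2c2's peers cover all but 3, so r2c2=3.
Step 14. [r5c3∈{1}] r5c3 is down to just 1, so r5c3=1.
Step 15. [r4c4∈{2}] only 2 remains possible at r4c4, so r4c4=2.
Step 16. [r3c3∈{3}] r3c3's peers cover all but 3 ⇒ r3c3=3.
Step 17. [r3c4∈{4}] r3c4's peers cover all but 4 ⇒ r3c4=4.
Step 18. [r3c6∈{6}] only 6 remains possible at r3c6. So r3c6=6.

Answer: 6 5 4 3 1 2 / 1 3 2 5 6 4 / 2 1 3 4 5 6 / 4 6 5 2 3 1 / 5 2 1 6 4 3 / 3 4 6 1 2 5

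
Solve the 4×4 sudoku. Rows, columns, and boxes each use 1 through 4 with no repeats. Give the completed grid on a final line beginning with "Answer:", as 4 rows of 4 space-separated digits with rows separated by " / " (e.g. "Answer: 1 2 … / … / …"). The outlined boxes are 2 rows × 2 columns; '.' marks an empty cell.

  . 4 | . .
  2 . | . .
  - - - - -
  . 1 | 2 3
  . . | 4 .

Step 1. [r2c2∈{3}] nothing but 3 survives at r2c2 ⇒ r2c2=3.
Step 2. [r2c3∈{1}] only 1 remains possible at r2c3, so r2c3=1.
Step 3. [r1c3∈{3}] only 3 remains possible at r1c3. So r1c3=3.
Step 4. [r3c1∈{4}] r3c1 is down to just 4, so r3c1=4.
Step 5. [r4c2∈{2}] only 2 remains possible at r4c2. So r4c2=2.
Step 6. [r1c1∈{1}] only 1 remains possible at r1c1 ⇒ r1c1=1.
Step 7. [r2c4∈{4}] r2c4 is down to just 4. So r2c4=4.
Step 8. [r4c4∈{1}] r4c4 has the single candidate 1, so r4c4=1.
Step 9. [r4c1∈{3}] r4c1 has the single candidate 3, so r4c1=3.
Step 10. [r1c4∈{2}] r1c4's peers cover all but 2. So r1c4=2.

Answer: 1 4 3 2 / 2 3 1 4 / 4 1 2 3 / 3 2 4 1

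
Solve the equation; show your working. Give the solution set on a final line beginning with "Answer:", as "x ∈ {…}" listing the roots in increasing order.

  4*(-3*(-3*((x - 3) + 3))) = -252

Step 1. [4*(-3*(-3*((x - 3) + 3))) = -252] 4 out front; divide by 4. So div: -3*(-3*((x - 3) + 3)) = -63.
Step 2. [-3*(-3*((x - 3) + 3)) = -63] -3·(inner) — divide through by -3 ⇒ div: -3*((x - 3) + 3) = 21.
Step 3. [-3*((x - 3) + 3) = 21] LHS = -3·(…); ÷-3 both sides. So div: (x - 3) + 3 = -7.
Step 4. [(x - 3) + 3 = -7] subtract 3: x sits inside (… + 3). So sub: x - 3 = -10.
Step 5. [x - 3 = -10] 3 comes off first (add 3). So sub: x = -7.

Answer: x ∈ {-7}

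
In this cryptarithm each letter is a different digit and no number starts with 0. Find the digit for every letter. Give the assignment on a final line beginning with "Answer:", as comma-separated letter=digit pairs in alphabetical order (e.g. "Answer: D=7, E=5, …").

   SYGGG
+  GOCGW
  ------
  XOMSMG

Step 1. [col 1: G + W ≡ G (mod 10)] from column 1 (nothing yet, carry-in 0, all letters distinct, none taken yet): W must equal 0. So W=0.
Step 2. [X] adding two 5-digit numbers gives at most 5+1 digits, and here it does — X is that final carry and must be 1. So X=1.
Step 3. [col 1: G + W ≡ G (mod 10)] several values work for G in column 1 (G + W ≡ G (mod 10), carry-in 0); try G=8. So G=8.
Step 4. [col 2: G + G ≡ M (mod 10)] column 2 reads G+G+carry(0)=M with G=8; with digits 0,1,8 already taken and all letters distinct, the only value for M is 6 ⇒ M=6.
Step 5. [col 3: G + C ≡ S (mod 10)] no forcing yet in column 3 (carry-in 1); S=4 is free and consistent — try it. So S=4.
Step 6. [col 3: G + C ≡ S (mod 10)] from column 3 (G=8, S=4, carry-in 1, digits 0,1,4,6,8 already taken and all letters distinct): C must equal 5. So C=5.
Step 7. [col 4: Y + O ≡ M (mod 10)] O=2 is one option consistent with column 4 (Y + O ≡ M (mod 10), carry-in 1) — take it, so O=2.
Step 8. [col 4: Y + O ≡ M (mod 10)] column 4: given O=2, M=6, carry-in 1, and digits 0,1,2,4,5,6,8 already taken and all letters distinct, Y+O≡M (mod 10) forces Y=3 ⇒ Y=3.

Answer: C=5, G=8, M=6, O=2, S=4, W=0, X=1, Y=3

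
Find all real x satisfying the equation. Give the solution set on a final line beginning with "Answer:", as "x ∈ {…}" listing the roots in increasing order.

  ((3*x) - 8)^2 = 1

Step 1. [((3*x) - 8)^2 = 1] √ both sides: 1 ≥ 0 gives two branches ⇒ sqrt: (3*x) - 8 = 1 or -1.
Step 2. [(3*x) - 8 = 1 or -1] -8 is outermost — add 8 both sides ⇒ sub: 3*x = 9 or 7.
Step 3. [3*x = 9 or 7] 3·(inner) — divide through by 3 ⇒ div: x = 3 or 7/3.

Answer: x ∈ {7/3, 3}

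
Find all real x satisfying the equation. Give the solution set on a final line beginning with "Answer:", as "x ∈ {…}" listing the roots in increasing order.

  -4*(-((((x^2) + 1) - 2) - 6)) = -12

Step 1. [-4*(-((((x^2) + 1) - 2) - 6)) = -12] divide by the outer -4, so div: -((((x^2) + 1) - 2) - 6) = 3.
Step 2. [-((((x^2) + 1) - 2) - 6) = 3] flip signs both sides ⇒ neg: (((x^2) + 1) - 2) - 6 = -3.
Step 3. [(((x^2) + 1) - 2) - 6 = -3] peel the -6: add 6 from each side. So sub: ((x^2) + 1) - 2 = 3.
Step 4. [((x^2) + 1) - 2 = 3] add 2: x sits inside (… - 2), so sub: (x^2) + 1 = 5.
Step 5. [(x^2) + 1 = 5] +1 is outermost — subtract 1 both sides. So sub: x^2 = 4.
Step 6. [x^2 = 4] √ both sides: 4 ≥ 0 gives two branches. So sqrt: x = 2 or -2.

Answer: x ∈ {-2, 2}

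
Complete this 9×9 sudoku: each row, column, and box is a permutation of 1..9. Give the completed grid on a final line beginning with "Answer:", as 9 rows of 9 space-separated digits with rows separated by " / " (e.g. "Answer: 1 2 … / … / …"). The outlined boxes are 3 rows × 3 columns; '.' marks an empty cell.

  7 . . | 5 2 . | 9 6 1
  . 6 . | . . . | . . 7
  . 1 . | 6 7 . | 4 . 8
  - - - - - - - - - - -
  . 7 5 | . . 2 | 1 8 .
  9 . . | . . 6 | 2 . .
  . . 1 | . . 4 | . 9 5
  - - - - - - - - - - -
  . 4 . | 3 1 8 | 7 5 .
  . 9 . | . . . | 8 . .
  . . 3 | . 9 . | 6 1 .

Step 1. [r6c7∈{3}] r6c7 has the single candidate 3. So r6c7=3.
Step 2. [r6c5∈{8}] r6c5's peers cover all but 8 ⇒ r6c5=8.
Step 3. [r3c1∈{2,3,5}] across row 3, 5 lands solely at r3c1 ⇒ r3c1=5.
Step 4. [r5c9∈{4}] r5c9 has the single candidate 4, so r5c9=4.
Step 5. [r9c9∈{2}] r9c9's peers cover all but 2, so r9c9=2.
Step 6. [r2c4∈{1,4,8,9}] in col 4, 8 fits only at r2c4, so r2c4=8.
Step 7. [r6c1∈{2,6}] 6 has one home in row 6: r6c1, so r6c1=6.
Step 8. [r7c1∈{2}] r7c1 is down to just 2 ⇒ r7c1=2.
Step 9. [r1c6∈{3}] r1c6 has the single candidate 3 ⇒ r1c6=3.
Step 10. [r1c2∈{8}] r1c2 is down to just 8, so r1c2=8.
Step 11. [r3c8∈{2,3}] row 3 places 3 nowhere but r3c8, so r3c8=3.
Step 12. [r9c4∈{4,7}] in row 9, 4 fits only at r9c4. So r9c4=4.
Step 13. [r9c6∈{5,7}] in row 9, 7 fits only at r9c6, so r9c6=7.
Step 14. [r8c5∈{5,6}] col 5 places 6 nowhere but r8c5. So r8c5=6.
Step 15. [r4c1∈{3,4}] r4c1 is the only open cell in row 4 admitting 4 ⇒ r4c1=4.
Step 16. [r3c6∈{9}] only 9 remains possible at r3c6 ⇒ r3c6=9.
Step 17. [r2c3∈{2,4,9}] across row 2, 9 lands solely at r2c3. So r2c3=9.
Step 18. [r4c5∈{3}] nothing but 3 survives at r4c5, so r4c5=3.
Step 19. [r6c4∈{7}] r6c4 is down to just 7. So r6c4=7.
Step 20. [r9c1∈{8}] only 8 remains possible at r9c1 ⇒ r9c1=8.
Step 21. [r5c8∈{7}] nothing but 7 survives at r5c8. So r5c8=7.
Step 22. [r2c1∈{3}] nothing but 3 survives at r2c1, so r2c1=3.
Step 23. [r8c3∈{7}] only 7 remains possible at r8c3. So r8c3=7.
Step 24. [r8c8∈{4}] r8c8's peers cover all but 4 ⇒ r8c8=4.
Step 25. [r9c2∈{5}] r9c2 is down to just 5 ⇒ r9c2=5.
Step 26. [r4c4∈{9}] only 9 remains possible at r4c4. So r4c4=9.
Step 27. [r6c2∈{2}] r6c2 has the single candidate 2, so r6c2=2.
Step 28. [r3c3∈{2}] nothing but 2 survives at r3c3. So r3c3=2.
Step 29. [r8c9∈{3}] nothing but 3 survives at r8c9 ⇒ r8c9=3.
Step 30. [r5c2∈{3}] only 3 remains possible at r5c2, so r5c2=3.
Step 31. [r8c1∈{1}] only 1 remains possible at r8c1. So r8c1=1.
Step 32. [r8c6∈{5}] nothing but 5 survives at r8c6 ⇒ r8c6=5.
Step 33. [r8c4∈{2}] r8c4 is down to just 2 ⇒ r8c4=2.
Step 34. [r1c3∈{4}] nothing but 4 survives at r1c3 ⇒ r1c3=4.
Step 35. [r2c5∈{4}] r2c5 is down to just 4, so r2c5=4.
Step 36. [r7c3∈{6}] r7c3 has the single candidate 6 ⇒ r7c3=6.
Step 37. [r2c8∈{2}] only 2 remains possible at r2c8 ⇒ r2c8=2.
Step 38. [r5c3∈{8}] r5c3's peers cover all but 8. So r5c3=8.
Step 39. [r2c6∈{1}] nothing but 1 survives at r2c6, so r2c6=1.
Step 40. [r4c9∈{6}] r4c9 has the single candidate 6 ⇒ r4c9=6.
Step 41. [r2c7∈{5}] r2c7 is down to just 5, so r2c7=5.
Step 42. [r5c4∈{1}] r5c4's peers cover all but 1 ⇒ r5c4=1.
Step 43. [r5c5∈{5}] r5c5's peers cover all but 5 ⇒ r5c5=5.
Step 44. [r7c9∈{9}] only 9 remains possible at r7c9 ⇒ r7c9=9.

Answer: 7 8 4 5 2 3 9 6 1 / 3 6 9 8 4 1 5 2 7 / 5 1 2 6 7 9 4 3 8 / 4 7 5 9 3 2 1 8 6 / 9 3 8 1 5 6 2 7 4 / 6 2 1 7 8 4 3 9 5 / 2 4 6 3 1 8 7 5 9 / 1 9 7 2 6 5 8 4 3 / 8 5 3 4 9 7 6 1 2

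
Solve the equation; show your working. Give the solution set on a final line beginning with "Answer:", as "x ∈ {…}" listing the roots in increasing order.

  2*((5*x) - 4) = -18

Step 1. [2*((5*x) - 4) = -18] leading coefficient 2: divide by 2, so div: (5*x) - 4 = -9.
Step 2. [(5*x) - 4 = -9] the outer -4 inverts by adding 4 ⇒ sub: 5*x = -5.
Step 3. [5*x = -5] 5 out front; divide by 5 ⇒ div: x = -1.

Answer: x ∈ {-1}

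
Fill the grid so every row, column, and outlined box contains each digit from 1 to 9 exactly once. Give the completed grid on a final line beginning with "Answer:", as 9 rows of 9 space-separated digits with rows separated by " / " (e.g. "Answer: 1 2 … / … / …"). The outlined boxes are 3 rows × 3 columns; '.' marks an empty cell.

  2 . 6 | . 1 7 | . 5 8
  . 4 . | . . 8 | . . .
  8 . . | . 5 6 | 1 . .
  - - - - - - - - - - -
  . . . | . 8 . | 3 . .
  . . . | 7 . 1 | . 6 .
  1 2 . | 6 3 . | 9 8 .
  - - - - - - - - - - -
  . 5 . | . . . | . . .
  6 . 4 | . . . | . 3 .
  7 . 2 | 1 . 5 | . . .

Step 1. [r9c2∈{3,8,9}] row 9 places 3 nowhere but r9c2, so r9c2=3.
Step 2. [r7c1∈{9}] r7c1's peers cover all but 9. So r7c1=9.
Step 3. [r4c4∈{2,4,5,9}] r4c4 is the only open cell in col 4 admitting 5. So r4c4=5.
Step 4. [r1c7∈{4}] r1c7's peers cover all but 4. So r1c7=4.
Step 5. [r1c2∈{9}] r1c2 has the single candidate 9. So r1c2=9.
Step 6. [r3c2∈{7}] only 7 remains possible at r3c2 ⇒ r3c2=7.
Step 7. [r3c3∈{3}] r3c3's peers cover all but 3, so r3c3=3.
Step 8. [r2c9∈{2,3,6,7,9}] across col 9, 3 lands solely at r2c9, so r2c9=3.
Step 9. [r6c6∈{4}] r6c6 has the single candidate 4, so r6c6=4.
Step 10. [r2c7∈{2,6,7}] across row 2, 6 lands solely at r2c7, so r2c7=6.
Step 11. [r2c8∈{2,7,9}] row 2 places 7 nowhere but r2c8 ⇒ r2c8=7.
Step 12. [r8c2∈{1,8}] r8c2 is the only open cell in col 2 admitting 1 ⇒ r8c2=1.
Step 13. [r3c4∈{2,4,9}] across row 3, 4 lands solely at r3c4 ⇒ r3c4=4.
Step 14. [r4c1∈{4}] r4c1 is down to just 4 ⇒ r4c1=4.
Step 15. [r5c9∈{2,4,5}] 4 has one home in row 5: r5c9. So r5c9=4.
Step 16. [r7c3∈{8}] r7c3's peers cover all but 8. So r7c3=8.
Step 17. [r8c4∈{2,8,9}] col 4 places 8 nowhere but r8c4. So r8c4=8.
Step 18. [r2c4∈{2,9}] col 4 places 9 nowhere but r2c4 ⇒ r2c4=9.
Step 19. [r7c4∈{2,3}] across col 4, 2 lands solely at r7c4 ⇒ r7c4=2.
Step 20. [r8c6∈{9}] only 9 remains possible at r8c6 ⇒ r8c6=9.
Step 21. [r7c7∈{7}] r7c7 is down to just 7, so r7c7=7.
Step 22. [r4c6∈{2}] nothing but 2 survives at r4c6, so r4c6=2.
Step 23. [r5c7∈{2,5}] r5c7 is the only open cell in row 5 admitting 2 ⇒ r5c7=2.
Step 24. [r6c9∈{5,7}] across box 6, 5 lands solely at r6c9 ⇒ r6c9=5.
Step 25. [r4c3∈{7,9}] across row 4, 9 lands solely at r4c3 ⇒ r4c3=9.
Step 26. [r2c1∈{5}] nothing but 5 survives at r2c1, so r2c1=5.
Step 27. [r3c8∈{2,9}] r3c8 is the only open cell in col 8 admitting 2 ⇒ r3c8=2.
Step 28. [r4c8∈{1}] r4c8's peers cover all but 1 ⇒ r4c8=1.
Step 29. [r7c8∈{4}] r7c8 has the single candidate 4 ⇒ r7c8=4.
Step 30. [r7c5∈{6}] r7c5 is down to just 6. So r7c5=6.
Step 31. [r9c9∈{6,9}] across row 9, 6 lands solely at r9c9, so r9c9=6.
Step 32. [r7c9∈{1}] nothing but 1 survives at r7c9, so r7c9=1.
Step 33. [r9c5∈{4}] only 4 remains possible at r9c5. So r9c5=4.
Step 34. [r1c4∈{3}] only 3 remains possible at r1c4 ⇒ r1c4=3.
Step 35. [r5c2∈{8}] nothing but 8 survives at r5c2, so r5c2=8.
Step 36. [r8c5∈{7}] r8c5's peers cover all but 7, so r8c5=7.
Step 37. [r5c1∈{3}] r5c1 is down to just 3. So r5c1=3.
Step 38. [r9c7∈{8}] r9c7's peers cover all but 8, so r9c7=8.
Step 39. [r4c2∈{6}] nothing but 6 survives at r4c2. So r4c2=6.
Step 40. [r5c3∈{5}] r5c3 has the single candidate 5. So r5c3=5.
Step 41. [r6c3∈{7}] r6c3 is down to just 7. So r6c3=7.
Step 42. [r8c9∈{2}] only 2 remains possible at r8c9, so r8c9=2.
Step 43. [r3c9∈{9}] only 9 remains possible at r3c9, so r3c9=9.
Step 44. [r5c5∈{9}] r5c5's peers cover all but 9, so r5c5=9.
Step 45. [r8c7∈{5}] r8c7 has the single candidate 5 ⇒ r8c7=5.
Step 46. [r7c6∈{3}] r7c6 is down to just 3, so r7c6=3.
Step 47. [r2c5∈{2}] r2c5 has the single candidate 2, so r2c5=2.
Step 48. [r2c3∈{1}] only 1 remains possible at r2c3 ⇒ r2c3=1.
Step 49. [r9c8∈{9}] only 9 remains possible at r9c8 ⇒ r9c8=9.
Step 50. [r4c9∈{7}] r4c9's peers cover all but 7. So r4c9=7.

Answer: 2 9 6 3 1 7 4 5 8 / 5 4 1 9 2 8 6 7 3 / 8 7 3 4 5 6 1 2 9 / 4 6 9 5 8 2 3 1 7 / 3 8 5 7 9 1 2 6 4 / 1 2 7 6 3 4 9 8 5 / 9 5 8 2 6 3 7 4 1 / 6 1 4 8 7 9 5 3 2 / 7 3 2 1 4 5 8 9 6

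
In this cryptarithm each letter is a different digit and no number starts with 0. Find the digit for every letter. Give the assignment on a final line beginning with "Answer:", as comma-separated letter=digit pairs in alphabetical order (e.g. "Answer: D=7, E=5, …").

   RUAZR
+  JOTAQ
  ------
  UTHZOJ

Step 1. [col 1: R + Q ≡ J (mod 10)] several values work for R in column 1 (R + Q ≡ J (mod 10), carry-in 0); try R=8, so R=8.
Step 2. [U] adding two 5-digit numbers gives at most 5+1 digits, and here it does — U is that final carry and must be 1. So U=1.
Step 3. [col 1: R + Q ≡ J (mod 10)] no forcing yet in column 1 (carry-in 0); J=5 is free and consistent — try it, so J=5.
Step 4. [col 1: R + Q ≡ J (mod 10)] in column 1 we have R+Q≡J with carry-in 0; given R=8, J=5 and digits 1,5,8 already taken and all letters distinct, that pins Q to 7 ⇒ Q=7.
Step 5. [col 2: Z + A ≡ O (mod 10)] column 2 (Z + A ≡ O (mod 10), carry-in 1) doesn't pin A yet; pick A=2 and continue. So A=2.
Step 6. [col 2: Z + A ≡ O (mod 10)] Z=6 is one option consistent with column 2 (Z + A ≡ O (mod 10), carry-in 1) — take it ⇒ Z=6.
Step 7. [col 2: Z + A ≡ O (mod 10)] column 2: given Z=6, A=2, carry-in 1, and digits 1,2,5,6,7,8 already taken and all letters distinct, Z+A≡O (mod 10) forces O=9. So O=9.
Step 8. [col 3: A + T ≡ Z (mod 10)] from column 3 (A=2, Z=6, carry-in 0, digits 1,2,5,6,7,8,9 already taken and all letters distinct): T must equal 4, so T=4.
Step 9. [col 4: U + O ≡ H (mod 10)] from column 4 (U=1, O=9, carry-in 0, digits 1,2,4,5,6,7,8,9 already taken and all letters distinct): H must equal 0. So H=0.

Answer: A=2, H=0, J=5, O=9, Q=7, R=8, T=4, U=1, Z=6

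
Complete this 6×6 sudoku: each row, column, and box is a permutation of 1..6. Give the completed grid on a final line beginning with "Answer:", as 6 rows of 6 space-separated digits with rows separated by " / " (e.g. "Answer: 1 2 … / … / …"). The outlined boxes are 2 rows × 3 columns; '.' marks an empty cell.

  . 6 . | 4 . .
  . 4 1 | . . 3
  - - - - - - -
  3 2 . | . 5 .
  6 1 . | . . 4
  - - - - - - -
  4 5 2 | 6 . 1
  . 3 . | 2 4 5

Step 1. [r1c6∈{2}] r1c6's peers cover all but 2 ⇒ r1c6=2.
Step 2. [r1c1∈{5}] nothing but 5 survives at r1c1. So r1c1=5.
Step 3. [r4c4∈{3}] r4c4 is down to just 3. So r4c4=3.
Step 4. [r6c1∈{1}] r6c1 is down to just 1, so r6c1=1.
Step 5. [r1c5∈{1}] nothing but 1 survives at r1c5. So r1c5=1.
Step 6. [r2c4∈{5}] r2c4's peers cover all but 5 ⇒ r2c4=5.
Step 7. [r3c3∈{4}] nothing but 4 survives at r3c3 ⇒ r3c3=4.
Step 8. [r3c6∈{6}] only 6 remains possible at r3c6. So r3c6=6.
Step 9. [r1c3∈{3}] only 3 remains possible at r1c3, so r1c3=3.
Step 10. [r5c5∈{3}] nothing but 3 survives at r5c5 ⇒ r5c5=3.
Step 11. [r3c4∈{1}] r3c4 is down to just 1. So r3c4=1.
Step 12. [r4c5∈{2}] r4c5 has the single candidate 2. So r4c5=2.
Step 13. [r2c5∈{6}] only 6 remains possible at r2c5. So r2c5=6.
Step 14. [r4c3∈{5}] r4c3 is down to just 5 ⇒ r4c3=5.
Step 15. [r6c3∈{6}] r6c3 has the single candidate 6. So r6c3=6.
Step 16. [r2c1∈{2}] r2c1's peers cover all but 2, so r2c1=2.

Answer: 5 6 3 4 1 2 / 2 4 1 5 6 3 / 3 2 4 1 5 6 / 6 1 5 3 2 4 / 4 5 2 6 3 1 / 1 3 6 2 4 5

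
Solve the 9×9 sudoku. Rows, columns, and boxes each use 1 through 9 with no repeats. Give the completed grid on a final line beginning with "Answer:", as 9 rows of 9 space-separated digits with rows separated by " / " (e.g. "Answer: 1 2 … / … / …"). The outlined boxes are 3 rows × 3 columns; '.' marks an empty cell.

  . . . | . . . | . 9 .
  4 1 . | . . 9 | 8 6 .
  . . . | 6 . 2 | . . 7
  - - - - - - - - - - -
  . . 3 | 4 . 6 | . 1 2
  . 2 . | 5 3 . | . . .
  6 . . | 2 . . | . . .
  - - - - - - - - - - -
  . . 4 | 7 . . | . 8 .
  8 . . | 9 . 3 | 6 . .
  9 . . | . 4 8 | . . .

Step 1. [r1c7∈{1,2,3,4,5}] box 3 places 2 nowhere but r1c7. So r1c7=2.
Step 2. [r9c4∈{1}] r9c4 is down to just 1 ⇒ r9c4=1.
Step 3. [r7c6∈{5}] r7c6 has the single candidate 5. So r7c6=5.
Step 4. [r6c2∈{4,5,7,8,9}] r6c2 is the only open cell in col 2 admitting 4, so r6c2=4.
Step 5. [r7c1∈{1,2,3}] in col 1, 2 fits only at r7c1. So r7c1=2.
Step 6. [r1c4∈{3,8}] col 4 places 8 nowhere but r1c4 ⇒ r1c4=8.
Step 7. [r8c3∈{1,5,7}] 1 has one home in box 7: r8c3. So r8c3=1.
Step 8. [r9c8∈{2,3,5,7}] across row 9, 2 lands solely at r9c8 ⇒ r9c8=2.
Step 9. [r5c9∈{4,6,8,9}] across row 5, 6 lands solely at r5c9 ⇒ r5c9=6.
Step 10. [r5c3∈{7,8,9}] r5c3 is the only open cell in row 5 admitting 8, so r5c3=8.
Step 11. [r5c7∈{4,7,9}] across row 5, 9 lands solely at r5c7, so r5c7=9.
Step 12. [r3c7∈{1,3,4,5}] r3c7 is the only open cell in col 7 admitting 4. So r3c7=4.
Step 13. [r1c9∈{1,3,5}] box 3 places 1 nowhere but r1c9 ⇒ r1c9=1.
Step 14. [r3c2∈{3,5,8,9}] 8 has one home in row 3: r3c2 ⇒ r3c2=8.
Step 15. [r4c2∈{5,7,9}] col 2 places 9 nowhere but r4c2, so r4c2=9.
Step 16. [r6c9∈{3,5,8}] 8 has one home in col 9: r6c9, so r6c9=8.
Step 17. [r5c1∈{1,7}] r5c1 is the only open cell in col 1 admitting 1, so r5c1=1.
Step 18. [r5c6∈{7}] only 7 remains possible at r5c6, so r5c6=7.
Step 19. [r8c9∈{4,5}] in col 9, 4 fits only at r8c9, so r8c9=4.
Step 20. [r3c5∈{1,5}] across row 3, 1 lands solely at r3c5 ⇒ r3c5=1.
Step 21. [r2c3∈{2,5,7}] 2 has one home in row 2: r2c3 ⇒ r2c3=2.
Step 22. [r2c5∈{5,7}] row 2 places 7 nowhere but r2c5 ⇒ r2c5=7.
Step 23. [r2c9∈{3,5}] across row 2, 5 lands solely at r2c9. So r2c9=5.
Step 24. [r9c9∈{3}] nothing but 3 survives at r9c9, so r9c9=3.
Step 25. [r1c5∈{5}] r1c5 has the single candidate 5. So r1c5=5.
Step 26. [r6c7∈{3,5,7}] 3 has one home in col 7: r6c7, so r6c7=3.
Step 27. [r7c2∈{3,6}] across row 7, 3 lands solely at r7c2, so r7c2=3.
Step 28. [r1c1∈{3,7}] r1c1 is the only open cell in row 1 admitting 3 ⇒ r1c1=3.
Step 29. [r4c1∈{5,7}] r4c1 is the only open cell in col 1 admitting 7 ⇒ r4c1=7.
Step 30. [r9c7∈{5,7}] col 7 places 7 nowhere but r9c7 ⇒ r9c7=7.
Step 31. [r6c3∈{5}] only 5 remains possible at r6c3, so r6c3=5.
Step 32. [r9c3∈{6}] r9c3 has the single candidate 6. So r9c3=6.
Step 33. [r8c2∈{5,7}] 7 has one home in row 8: r8c2, so r8c2=7.
Step 34. [r1c3∈{7}] r1c3 has the single candidate 7. So r1c3=7.
Step 35. [r9c2∈{5}] r9c2's peers cover all but 5. So r9c2=5.
Step 36. [r8c8∈{5}] r8c8's peers cover all but 5, so r8c8=5.
Step 37. [r7c7∈{1}] r7c7's peers cover all but 1. So r7c7=1.
Step 38. [r3c1∈{5}] r3c1 has the single candidate 5. So r3c1=5.
Step 39. [r4c5∈{8}] r4c5 is down to just 8. So r4c5=8.
Step 40. [r3c8∈{3}] r3c8's peers cover all but 3 ⇒ r3c8=3.
Step 41. [r3c3∈{9}] nothing but 9 survives at r3c3. So r3c3=9.
Step 42. [r5c8∈{4}] r5c8's peers cover all but 4, so r5c8=4.
Step 43. [r6c6∈{1}] r6c6 is down to just 1 ⇒ r6c6=1.
Step 44. [r1c6∈{4}] r1c6's peers cover all but 4, so r1c6=4.
Step 45. [r2c4∈{3}] r2c4's peers cover all but 3, so r2c4=3.
Step 46. [r7c9∈{9}] r7c9 is down to just 9. So r7c9=9.
Step 47. [r6c8∈{7}] r6c8 is down to just 7, so r6c8=7.
Step 48. [r4c7∈{5}] r4c7 is down to just 5, so r4c7=5.
Step 49. [r8c5∈{2}] r8c5 is down to just 2, so r8c5=2.
Step 50. [r1c2∈{6}] only 6 remains possible at r1c2. So r1c2=6.
Step 51. [r7c5∈{6}] r7c5 has the single candidate 6, so r7c5=6.
Step 52. [r6c5∈{9}] r6c5 is down to just 9, so r6c5=9.

Answer: 3 6 7 8 5 4 2 9 1 / 4 1 2 3 7 9 8 6 5 / 5 8 9 6 1 2 4 3 7 / 7 9 3 4 8 6 5 1 2 / 1 2 8 5 3 7 9 4 6 / 6 4 5 2 9 1 3 7 8 / 2 3 4 7 6 5 1 8 9 / 8 7 1 9 2 3 6 5 4 / 9 5 6 1 4 8 7 2 3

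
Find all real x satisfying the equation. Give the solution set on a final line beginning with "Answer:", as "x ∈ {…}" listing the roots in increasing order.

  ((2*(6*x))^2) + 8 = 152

Step 1. [((2*(6*x))^2) + 8 = 152] subtract 8: x sits inside (… + 8), so sub: (2*(6*x))^2 = 144.
Step 2. [(2*(6*x))^2 = 144] √ both sides: 144 ≥ 0 gives two branches. So sqrt: 2*(6*x) = 12 or -12.
Step 3. [2*(6*x) = 12 or -12] divide by the outer 2, so div: 6*x = 6 or -6.
Step 4. [6*x = 6 or -6] LHS = 6·(…); ÷6 both sides ⇒ div: x = 1 or -1.

Answer: x ∈ {-1, 1}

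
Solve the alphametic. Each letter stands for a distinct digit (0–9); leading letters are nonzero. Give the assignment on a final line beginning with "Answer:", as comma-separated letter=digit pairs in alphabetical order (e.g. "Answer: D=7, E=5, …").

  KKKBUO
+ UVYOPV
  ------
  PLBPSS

Step 1. [col 1: O + V ≡ S (mod 10)] no forcing yet in column 1 (carry-in 0); S=9 is free and consistent — try it. So S=9.
Step 2. [col 1: O + V ≡ S (mod 10)] several values work for O in column 1 (O + V ≡ S (mod 10), carry-in 0); try O=7, so O=7.
Step 3. [col 1: O + V ≡ S (mod 10)] from column 1 (O=7, S=9, carry-in 0, digits 7,9 already taken and all letters distinct): V must equal 2 ⇒ V=2.
Step 4. [col 2: U + P ≡ S (mod 10)] U=4 is one option consistent with column 2 (U + P ≡ S (mod 10), carry-in 0) — take it ⇒ U=4.
Step 5. [col 2: U + P ≡ S (mod 10)] column 2: given U=4, S=9, carry-in 0, and digits 2,4,7,9 already taken and all letters distinct, U+P≡S (mod 10) forces P=5. So P=5.
Step 6. [col 3: B + O ≡ P (mod 10)] column 3 reads B+O+carry(0)=P with O=7, P=5; with digits 2,4,5,7,9 already taken and all letters distinct, the only value for B is 8, so B=8.
Step 7. [col 4: K + Y ≡ B (mod 10)] no forcing yet in column 4 (carry-in 1); Y=6 is free and consistent — try it, so Y=6.
Step 8. [col 4: K + Y ≡ B (mod 10)] column 4: given Y=6, B=8, carry-in 1, and digits 2,4,5,6,7,8,9 already taken and all letters distinct, K+Y≡B (mod 10) forces K=1 ⇒ K=1.
Step 9. [col 5: K + V ≡ L (mod 10)] column 5 reads K+V+carry(0)=L with K=1, V=2; with digits 1,2,4,5,6,7,8,9 already taken and all letters distinct, the only value for L is 3, so L=3.

Answer: B=8, K=1, L=3, O=7, P=5, S=9, U=4, V=2, Y=6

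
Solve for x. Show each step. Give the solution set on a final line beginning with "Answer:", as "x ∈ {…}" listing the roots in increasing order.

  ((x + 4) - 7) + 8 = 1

Step 1. [((x + 4) - 7) + 8 = 1] the outer +8 inverts by subtracting 8 ⇒ sub: (x + 4) - 7 = -7.
Step 2. [(x + 4) - 7 = -7] the outer -7 inverts by adding 7 ⇒ sub: x + 4 = 0.
Step 3. [x + 4 = 0] subtract 4: x sits inside (… + 4), so sub: x = -4.

Answer: x ∈ {-4}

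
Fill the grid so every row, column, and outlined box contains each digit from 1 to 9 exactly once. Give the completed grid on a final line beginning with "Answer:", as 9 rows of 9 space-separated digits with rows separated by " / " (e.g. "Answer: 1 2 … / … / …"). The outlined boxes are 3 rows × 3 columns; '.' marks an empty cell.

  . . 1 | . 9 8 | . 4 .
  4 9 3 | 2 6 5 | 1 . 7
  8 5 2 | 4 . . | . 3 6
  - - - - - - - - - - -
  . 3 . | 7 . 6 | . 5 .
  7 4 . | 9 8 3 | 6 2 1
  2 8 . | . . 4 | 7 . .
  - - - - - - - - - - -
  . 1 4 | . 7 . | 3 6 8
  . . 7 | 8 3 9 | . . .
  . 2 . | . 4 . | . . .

Step 1. [r4c3∈{9}] nothing but 9 survives at r4c3. So r4c3=9.
Step 2. [r9c4∈{1,5,6}] in col 4, 6 fits only at r9c4 ⇒ r9c4=6.
Step 3. [r6c4∈{1,5}] col 4 places 1 nowhere but r6c4 ⇒ r6c4=1.
Step 4. [r6c8∈{9}] r6c8's peers cover all but 9, so r6c8=9.
Step 5. [r9c9∈{5,9}] 9 has one home in col 9: r9c9 ⇒ r9c9=9.
Step 6. [r9c7∈{5}] r9c7 is down to just 5 ⇒ r9c7=5.
Step 7. [r9c6∈{1}] r9c6 has the single candidate 1, so r9c6=1.
Step 8. [r8c1∈{5,6}] 5 has one home in row 8: r8c1 ⇒ r8c1=5.
Step 9. [r1c7∈{2}] nothing but 2 survives at r1c7 ⇒ r1c7=2.
Step 10. [r4c9∈{4}] r4c9's peers cover all but 4. So r4c9=4.
Step 11. [r8c2∈{6}] only 6 remains possible at r8c2 ⇒ r8c2=6.
Step 12. [r6c3∈{5,6}] across row 6, 6 lands solely at r6c3 ⇒ r6c3=6.
Step 13. [r8c8∈{1}] only 1 remains possible at r8c8. So r8c8=1.
Step 14. [r1c4∈{3}] r1c4 has the single candidate 3 ⇒ r1c4=3.
Step 15. [r4c5∈{2}] r4c5's peers cover all but 2 ⇒ r4c5=2.
Step 16. [r1c9∈{5}] r1c9 is down to just 5 ⇒ r1c9=5.
Step 17. [r6c9∈{3}] r6c9 is down to just 3 ⇒ r6c9=3.
Step 18. [r3c6∈{7}] nothing but 7 survives at r3c6, so r3c6=7.
Step 19. [r1c1∈{6}] nothing but 6 survives at r1c1, so r1c1=6.
Step 20. [r9c3∈{8}] only 8 remains possible at r9c3, so r9c3=8.
Step 21. [r3c5∈{1}] nothing but 1 survives at r3c5. So r3c5=1.
Step 22. [r7c6∈{2}] r7c6 is down to just 2 ⇒ r7c6=2.
Step 23. [r9c1∈{3}] r9c1 is down to just 3. So r9c1=3.
Step 24. [r7c4∈{5}] only 5 remains possible at r7c4 ⇒ r7c4=5.
Step 25. [r4c1∈{1}] only 1 remains possible at r4c1. So r4c1=1.
Step 26. [r4c7∈{8}] nothing but 8 survives at r4c7, so r4c7=8.
Step 27. [r2c8∈{8}] r2c8's peers cover all but 8 ⇒ r2c8=8.
Step 28. [r6c5∈{5}] r6c5 is down to just 5. So r6c5=5.
Step 29. [r9c8∈{7}] r9c8 is down to just 7 ⇒ r9c8=7.
Step 30. [r1c2∈{7}] nothing but 7 survives at r1c2. So r1c2=7.
Step 31. [r8c9∈{2}] r8c9's peers cover all but 2. So r8c9=2.
Step 32. [r7c1∈{9}] r7c1's peers cover all but 9, so r7c1=9.
Step 33. [r5c3∈{5}] only 5 remains possible at r5c3. So r5c3=5.
Step 34. [r3c7∈{9}] r3c7 is down to just 9, so r3c7=9.
Step 35. [r8c7∈{4}] r8c7's peers cover all but 4. So r8c7=4.

Answer: 6 7 1 3 9 8 2 4 5 / 4 9 3 2 6 5 1 8 7 / 8 5 2 4 1 7 9 3 6 / 1 3 9 7 2 6 8 5 4 / 7 4 5 9 8 3 6 2 1 / 2 8 6 1 5 4 7 9 3 / 9 1 4 5 7 2 3 6 8 / 5 6 7 8 3 9 4 1 2 / 3 2 8 6 4 1 5 7 9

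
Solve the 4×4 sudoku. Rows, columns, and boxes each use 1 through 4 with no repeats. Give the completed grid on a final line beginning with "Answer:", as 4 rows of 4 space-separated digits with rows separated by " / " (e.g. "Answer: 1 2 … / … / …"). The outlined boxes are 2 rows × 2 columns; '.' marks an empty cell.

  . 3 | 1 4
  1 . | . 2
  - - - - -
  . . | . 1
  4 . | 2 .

Step 1. [r3c1∈{2,3}] 3 has one home in col 1: r3c1, so r3c1=3.
Step 2. [r1c1∈{2}] r1c1 has the single candidate 2. So r1c1=2.
Step 3. [r3c2∈{2}] only 2 remains possible at r3c2. So r3c2=2.
Step 4. [r4c2∈{1}] only 1 remains possible at r4c2, so r4c2=1.
Step 5. [r3c3∈{4}] only 4 remains possible at r3c3, so r3c3=4.
Step 6. [r2c3∈{3}] r2c3 is down to just 3 ⇒ r2c3=3.
Step 7. [r2c2∈{4}] nothing but 4 survives at r2c2, so r2c2=4.
Step 8. [r4c4∈{3}] r4c4's peers cover all but 3. So r4c4=3.

Answer: 2 3 1 4 / 1 4 3 2 / 3 2 4 1 / 4 1 2 3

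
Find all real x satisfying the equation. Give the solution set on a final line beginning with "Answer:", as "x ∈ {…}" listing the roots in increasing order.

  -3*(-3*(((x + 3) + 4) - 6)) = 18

Step 1. [-3*(-3*(((x + 3) + 4) - 6)) = 18] -3·(inner) — divide through by -3 ⇒ div: -3*(((x + 3) + 4) - 6) = -6.
Step 2. [-3*(((x + 3) + 4) - 6) = -6] -3·(inner) — divide through by -3. So div: ((x + 3) + 4) - 6 = 2.
Step 3. [((x + 3) + 4) - 6 = 2] the outer -6 inverts by adding 6. So sub: (x + 3) + 4 = 8.
Step 4. [(x + 3) + 4 = 8] the outer +4 inverts by subtracting 4. So sub: x + 3 = 4.
Step 5. [x + 3 = 4] 3 comes off first (subtract 3) ⇒ sub: x = 1.

Answer: x ∈ {1}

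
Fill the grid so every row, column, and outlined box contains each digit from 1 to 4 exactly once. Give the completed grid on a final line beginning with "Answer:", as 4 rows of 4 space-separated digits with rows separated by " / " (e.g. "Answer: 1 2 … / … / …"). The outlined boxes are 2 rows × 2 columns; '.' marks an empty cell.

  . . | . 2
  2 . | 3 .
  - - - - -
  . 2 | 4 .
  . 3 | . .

Step 1. [r1c3∈{1}] nothing but 1 survives at r1c3. So r1c3=1.
Step 2. [r1c2∈{4}] r1c2 has the single candidate 4. So r1c2=4.
Step 3. [r3c1∈{1}] only 1 remains possible at r3c1 ⇒ r3c1=1.
Step 4. [r4c4∈{1}] r4c4 is down to just 1. So r4c4=1.
Step 5. [r2c4∈{4}] only 4 remains possible at r2c4 ⇒ r2c4=4.
Step 6. [r3c4∈{3}] r3c4's peers cover all but 3. So r3c4=3.
Step 7. [r4c3∈{2}] nothing but 2 survives at r4c3 ⇒ r4c3=2.
Step 8. [r1c1∈{3}] nothing but 3 survives at r1c1. So r1c1=3.
Step 9. [r2c2∈{1}] r2c2 has the single candidate 1 ⇒ r2c2=1.
Step 10. [r4c1∈{4}] r4c1's peers cover all but 4, so r4c1=4.

Answer: 3 4 1 2 / 2 1 3 4 / 1 2 4 3 / 4 3 2 1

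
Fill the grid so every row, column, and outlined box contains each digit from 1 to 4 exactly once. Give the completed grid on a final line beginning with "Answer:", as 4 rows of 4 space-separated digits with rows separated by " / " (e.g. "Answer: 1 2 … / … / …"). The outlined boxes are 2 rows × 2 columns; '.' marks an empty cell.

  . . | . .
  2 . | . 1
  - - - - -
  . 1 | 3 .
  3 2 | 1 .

Step 1. [r1c4∈{2,3,4}] r1c4 is the only open cell in col 4 admitting 3, so r1c4=3.
Step 2. [r1c2∈{4}] nothing but 4 survives at r1c2. So r1c2=4.
Step 3. [r3c4∈{2,4}] across row 3, 2 lands solely at r3c4. So r3c4=2.
Step 4. [r1c1∈{1}] r1c1's peers cover all but 1 ⇒ r1c1=1.
Step 5. [r4c4∈{4}] nothing but 4 survives at r4c4, so r4c4=4.
Step 6. [r2c3∈{4}] only 4 remains possible at r2c3. So r2c3=4.
Step 7. [r1c3∈{2}] r1c3's peers cover all but 2 ⇒ r1c3=2.
Step 8. [r3c1∈{4}] r3c1 has the single candidate 4 ⇒ r3c1=4.
Step 9. [r2c2∈{3}] r2c2 has the single candidate 3, so r2c2=3.

Answer: 1 4 2 3 / 2 3 4 1 / 4 1 3 2 / 3 2 1 4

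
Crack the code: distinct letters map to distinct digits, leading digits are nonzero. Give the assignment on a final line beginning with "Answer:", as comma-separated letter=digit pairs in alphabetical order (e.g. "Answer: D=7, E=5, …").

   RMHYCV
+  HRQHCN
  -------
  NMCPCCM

Step 1. [col 1: V + N ≡ M (mod 10)] column 1 (V + N ≡ M (mod 10), carry-in 0) doesn't pin V yet; pick V=3 and continue ⇒ V=3.
Step 2. [col 1: V + N ≡ M (mod 10)] column 1 (V + N ≡ M (mod 10), carry-in 0) doesn't pin N yet; pick N=1 and continue ⇒ N=1.
Step 3. [col 1: V + N ≡ M (mod 10)] column 1 reads V+N+carry(0)=M with V=3, N=1; with digits 1,3 already taken and all letters distinct, the only value for M is 4 ⇒ M=4.
Step 4. [col 2: C + C ≡ C (mod 10)] from column 2 (nothing yet, carry-in 0, digits 1,3,4 already taken and all letters distinct): C must equal 0 ⇒ C=0.
Step 5. [col 3: Y + H ≡ C (mod 10)] several values work for H in column 3 (Y + H ≡ C (mod 10), carry-in 0); try H=8. So H=8.
Step 6. [col 3: Y + H ≡ C (mod 10)] in column 3 we have Y+H≡C with carry-in 0; given H=8, C=0 and digits 0,1,3,4,8 already taken and all letters distinct, that pins Y to 2, so Y=2.
Step 7. [col 4: H + Q ≡ P (mod 10)] no forcing yet in column 4 (carry-in 1); Q=7 is free and consistent — try it. So Q=7.
Step 8. [col 4: H + Q ≡ P (mod 10)] column 4 reads H+Q+carry(1)=P with H=8, Q=7; with digits 0,1,2,3,4,7,8 already taken and all letters distinct, the only value for P is 6 ⇒ P=6.
Step 9. [col 5: M + R ≡ C (mod 10)] column 5 reads M+R+carry(1)=C with M=4, C=0; with digits 0,1,2,3,4,6,7,8 already taken and all letters distinct, the only value for R is 5. So R=5.

Answer: C=0, H=8, M=4, N=1, P=6, Q=7, R=5, V=3, Y=2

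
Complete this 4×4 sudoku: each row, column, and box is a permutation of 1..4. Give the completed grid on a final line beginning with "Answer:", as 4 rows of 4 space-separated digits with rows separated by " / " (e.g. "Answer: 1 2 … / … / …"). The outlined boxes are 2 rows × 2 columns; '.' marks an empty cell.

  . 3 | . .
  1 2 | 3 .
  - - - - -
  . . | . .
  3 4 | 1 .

Step 1. [r2c4∈{4}] r2c4 is down to just 4 ⇒ r2c4=4.
Step 2. [r4c4∈{2}] nothing but 2 survives at r4c4. So r4c4=2.
Step 3. [r3c3∈{4}] nothing but 4 survives at r3c3, so r3c3=4.
Step 4. [r3c2∈{1}] r3c2's peers cover all but 1. So r3c2=1.
Step 5. [r3c1∈{2}] r3c1 is down to just 2 ⇒ r3c1=2.
Step 6. [r1c3∈{2}] nothing but 2 survives at r1c3. So r1c3=2.
Step 7. [r1c4∈{1}] r1c4 has the single candidate 1. So r1c4=1.
Step 8. [r3c4∈{3}] r3c4's peers cover all but 3, so r3c4=3.
Step 9. [r1c1∈{4}] r1c1 has the single candidate 4, so r1c1=4.

Answer: 4 3 2 1 / 1 2 3 4 / 2 1 4 3 / 3 4 1 2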